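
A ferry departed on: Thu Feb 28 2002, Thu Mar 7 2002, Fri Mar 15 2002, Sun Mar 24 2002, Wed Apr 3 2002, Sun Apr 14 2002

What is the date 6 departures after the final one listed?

Gaps: 7, 8, 9, 10, 11 days — each gap is 1 larger than the previous one.
Next gap: 12 days. Sun Apr 14 2002 + 12 days = Fri Apr 26 2002.
Next gap: 13 days. Fri Apr 26 2002 + 13 days = Thu May 9 2002.
Next gap: 14 days. Thu May 9 2002 + 14 days = Thu May 23 2002.
Next gap: 15 days. Thu May 23 2002 + 15 days = Fri Jun 7 2002.
Next gap: 16 days. Fri Jun 7 2002 + 16 days = Sun Jun 23 2002.
Next gap: 17 days. Sun Jun 23 2002 + 17 days = Wed Jul 10 2002.

Wed Jul 10 2002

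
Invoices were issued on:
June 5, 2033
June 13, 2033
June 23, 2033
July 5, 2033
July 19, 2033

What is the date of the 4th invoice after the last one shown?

Gaps: 8, 10, 12, 14 days — each gap is 2 larger than the previous one.
Next gap: 16 days. July 19, 2033 + 16 days = August 4, 2033.
Next gap: 18 days. August 4, 2033 + 18 days = August 22, 2033.
Next gap: 20 days. August 22, 2033 + 20 days = September 11, 2033.
Next gap: 22 days. September 11, 2033 + 22 days = October 3, 2033.

October 3, 2033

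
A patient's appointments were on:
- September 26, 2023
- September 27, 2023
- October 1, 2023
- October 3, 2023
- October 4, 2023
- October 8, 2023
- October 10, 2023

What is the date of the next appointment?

October 11, 2023

Gaps: 1, 4, 2, 1, 4, 2 days — not constant, but cyclic with period 3.
The events fall on every Tuesday, Wednesday and Sunday.
The following Wednesday is October 11, 2023.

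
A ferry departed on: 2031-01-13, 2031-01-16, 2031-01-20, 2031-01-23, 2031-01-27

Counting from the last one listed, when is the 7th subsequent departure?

Gaps: 3, 4, 3, 4 days — not constant, but cyclic with period 2.
The events fall on every Monday and Thursday.
Next Thursday: 2031-01-30.
Next Monday: 2031-02-03.
Next Thursday: 2031-02-06.
Next Monday: 2031-02-10.
The following Thursday is 2031-02-13.
Next Monday: 2031-02-17.
The following Thursday is 2031-02-20.

2031-02-20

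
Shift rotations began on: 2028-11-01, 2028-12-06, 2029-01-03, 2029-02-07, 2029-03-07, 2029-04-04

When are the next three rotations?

2029-05-02, 2029-06-06, 2029-07-04

Gaps: 35, 28, 35, 28, 28 days — a mix of 28 and 35. Every date is a Wednesday.
Each is the 1st Wednesday of its month.
May 2029 — 1st Wednesday is 2029-05-02.
1st Wednesday of June 2029: 2029-06-06.
1st Wednesday of July 2029: 2029-07-04.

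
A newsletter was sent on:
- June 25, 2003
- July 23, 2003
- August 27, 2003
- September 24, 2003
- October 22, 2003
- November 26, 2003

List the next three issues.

December 24, 2003; January 28, 2004; February 25, 2004

These are Wednesdays at 28- or 35-day spacing (28, 35, 28, 28, 35).
The pattern: 4th Wednesday of the month.
4th Wednesday of December 2003: December 24, 2003.
January 2004 — 4th Wednesday is January 28, 2004.
February 2004 — 4th Wednesday is February 25, 2004.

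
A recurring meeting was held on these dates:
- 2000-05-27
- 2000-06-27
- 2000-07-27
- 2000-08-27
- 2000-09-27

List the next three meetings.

2000-10-27, 2000-11-27, 2000-12-27

The day-of-month is always 27 (31, 30, 31, 31 days between events).
So this recurs on the 27th of each month.
October 2000: 2000-10-27.
November 2000: 2000-11-27.
December 2000: 2000-12-27.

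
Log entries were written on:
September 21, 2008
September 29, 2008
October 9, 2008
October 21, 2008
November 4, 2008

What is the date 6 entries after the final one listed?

March 10, 2009

Intervals are 8, 10, 12, 14 days — an arithmetic progression with common difference 2.
Next gap: 16 days. November 4, 2008 + 16 days = November 20, 2008.
Next gap: 18 days. November 20, 2008 + 18 days = December 8, 2008.
Next gap: 20 days. December 8, 2008 + 20 days = December 28, 2008.
Next gap: 22 days. December 28, 2008 + 22 days = January 19, 2009.
Next gap: 24 days. January 19, 2009 + 24 days = February 12, 2009.
Next gap: 26 days. February 12, 2009 + 26 days = March 10, 2009.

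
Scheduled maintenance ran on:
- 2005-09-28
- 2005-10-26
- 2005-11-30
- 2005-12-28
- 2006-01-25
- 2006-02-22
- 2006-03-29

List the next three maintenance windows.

2006-04-26, 2006-05-31, 2006-06-28

All Wednesdays; the gaps (28, 35, 28, 28, 28, 35) vary with month length.
This is the last Wednesday of each month.
Last Wednesday of April 2006: 2006-04-26.
May 2006 ends with Wednesday 2006-05-31.
June 2006 ends with Wednesday 2006-06-28.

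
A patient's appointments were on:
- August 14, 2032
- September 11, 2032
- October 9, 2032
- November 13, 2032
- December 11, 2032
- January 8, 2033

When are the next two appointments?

These are Saturdays at 28- or 35-day spacing (28, 28, 35, 28, 28).
The pattern: 2nd Saturday of the month.
February 2033 — 2nd Saturday is February 12, 2033.
2nd Saturday of March 2033: March 12, 2033.

February 12, 2033; March 12, 2033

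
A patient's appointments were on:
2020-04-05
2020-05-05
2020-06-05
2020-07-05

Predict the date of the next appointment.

2020-08-05

Gaps: 30, 31, 30 days — not constant. Every event is on the 5th of the month.
Pattern: the 5th of each month.
Next: August 2020 → 2020-08-05.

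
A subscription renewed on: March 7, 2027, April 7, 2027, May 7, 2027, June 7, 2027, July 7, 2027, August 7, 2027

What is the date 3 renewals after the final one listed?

The day-of-month is always 7 (31, 30, 31, 30, 31 days between events).
So this recurs on the 7th of each month.
September 2027: September 7, 2027.
Next: October 2027 → October 7, 2027.
November 2027: November 7, 2027.

November 7, 2027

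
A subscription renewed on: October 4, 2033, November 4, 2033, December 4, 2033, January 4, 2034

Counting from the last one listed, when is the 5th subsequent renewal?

Each date is the 4th; the gaps (31, 30, 31) track the month lengths.
The rule is the 4th of each month.
Next: February 2034 → February 4, 2034.
Next: March 2034 → March 4, 2034.
April 2034: April 4, 2034.
Next: May 2034 → May 4, 2034.
Next: June 2034 → June 4, 2034.

June 4, 2034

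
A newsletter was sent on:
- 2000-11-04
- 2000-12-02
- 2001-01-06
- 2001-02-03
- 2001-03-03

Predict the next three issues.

2001-04-07, 2001-05-05, 2001-06-02

All dates are Saturdays, 28, 35, 28, 28 days apart.
Specifically, the 1st Saturday of each month.
1st Saturday of April 2001: 2001-04-07.
May 2001 — 1st Saturday is 2001-05-05.
1st Saturday of June 2001: 2001-06-02.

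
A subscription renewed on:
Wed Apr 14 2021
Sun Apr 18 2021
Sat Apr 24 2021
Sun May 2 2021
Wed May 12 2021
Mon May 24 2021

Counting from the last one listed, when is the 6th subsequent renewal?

The spacing grows by 2 each time: 4, 6, 8, 10, 12 days.
Next gap: 14 days. Mon May 24 2021 + 14 days = Mon Jun 7 2021.
Next gap: 16 days. Mon Jun 7 2021 + 16 days = Wed Jun 23 2021.
Next gap: 18 days. Wed Jun 23 2021 + 18 days = Sun Jul 11 2021.
Next gap: 20 days. Sun Jul 11 2021 + 20 days = Sat Jul 31 2021.
Next gap: 22 days. Sat Jul 31 2021 + 22 days = Sun Aug 22 2021.
Next gap: 24 days. Sun Aug 22 2021 + 24 days = Wed Sep 15 2021.

Wed Sep 15 2021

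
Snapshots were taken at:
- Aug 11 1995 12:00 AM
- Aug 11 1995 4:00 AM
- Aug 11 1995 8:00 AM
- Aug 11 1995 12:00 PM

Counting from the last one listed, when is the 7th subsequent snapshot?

The interval is a steady 4 hours (4, 4, 4).
Aug 11 1995 12:00 PM + 4 h = Aug 11 1995 4:00 PM.
Aug 11 1995 4:00 PM + 4 h = Aug 11 1995 8:00 PM.
Aug 11 1995 8:00 PM + 4 h = Aug 12 1995 12:00 AM.
Aug 12 1995 12:00 AM + 4 h = Aug 12 1995 4:00 AM.
Aug 12 1995 4:00 AM + 4 h = Aug 12 1995 8:00 AM.
Aug 12 1995 8:00 AM + 4 h = Aug 12 1995 12:00 PM.
Aug 12 1995 12:00 PM + 4 h = Aug 12 1995 4:00 PM.

Aug 12 1995 4:00 PM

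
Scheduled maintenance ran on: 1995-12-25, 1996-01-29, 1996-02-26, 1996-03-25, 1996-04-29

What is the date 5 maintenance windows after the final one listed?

1996-09-30

Every date is a Monday; gaps 35, 28, 28, 35 days.
Each is the last Monday of its month (at least one falls on the 29th or later, ruling out '4th Monday').
May 1996 ends with Monday 1996-05-27.
June 1996 ends with Monday 1996-06-24.
Last Monday of July 1996: 1996-07-29.
August 1996 ends with Monday 1996-08-26.
Last Monday of September 1996: 1996-09-30.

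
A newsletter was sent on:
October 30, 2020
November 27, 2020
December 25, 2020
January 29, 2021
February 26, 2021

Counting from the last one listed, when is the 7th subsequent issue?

All Fridays; the gaps (28, 28, 35, 28) vary with month length.
This is the last Friday of each month.
March 2021 ends with Friday March 26, 2021.
Last Friday of April 2021: April 30, 2021.
May 2021 ends with Friday May 28, 2021.
Last Friday of June 2021: June 25, 2021.
Last Friday of July 2021: July 30, 2021.
August 2021 ends with Friday August 27, 2021.
September 2021 ends with Friday September 24, 2021.

September 24, 2021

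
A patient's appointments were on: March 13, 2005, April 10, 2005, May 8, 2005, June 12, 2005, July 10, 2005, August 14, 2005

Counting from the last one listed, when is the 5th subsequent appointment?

These are Sundays at 28- or 35-day spacing (28, 28, 35, 28, 35).
The pattern: 2nd Sunday of the month.
2nd Sunday of September 2005: September 11, 2005.
2nd Sunday of October 2005: October 9, 2005.
2nd Sunday of November 2005: November 13, 2005.
December 2005 — 2nd Sunday is December 11, 2005.
2nd Sunday of January 2006: January 8, 2006.

January 8, 2006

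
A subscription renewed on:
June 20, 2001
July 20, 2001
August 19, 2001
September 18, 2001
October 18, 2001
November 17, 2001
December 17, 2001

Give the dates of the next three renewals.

January 16, 2002; February 15, 2002; March 17, 2002

Every event comes 30 days after the last (30, 30, 30, 30, 30, 30).
December 17, 2001 + 30 days = January 16, 2002.
January 16, 2002 + 30 days = February 15, 2002.
February 15, 2002 + 30 days = March 17, 2002.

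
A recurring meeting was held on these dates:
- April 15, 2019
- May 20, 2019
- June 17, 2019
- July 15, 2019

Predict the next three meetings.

August 19, 2019; September 16, 2019; October 21, 2019

Gaps: 35, 28, 28 days — a mix of 28 and 35. Every date is a Monday.
Each is the 3rd Monday of its month.
3rd Monday of August 2019: August 19, 2019.
3rd Monday of September 2019: September 16, 2019.
October 2019 — 3rd Monday is October 21, 2019.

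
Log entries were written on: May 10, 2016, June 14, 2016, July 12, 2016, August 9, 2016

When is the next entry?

Gaps: 35, 28, 28 days — a mix of 28 and 35. Every date is a Tuesday.
Each is the 2nd Tuesday of its month.
September 2016 — 2nd Tuesday is September 13, 2016.

September 13, 2016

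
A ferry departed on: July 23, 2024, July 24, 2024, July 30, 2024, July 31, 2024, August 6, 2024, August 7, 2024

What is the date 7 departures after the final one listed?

The gap pattern 1, 6, 1, 6, 1 repeats every 2 events.
These are the Tuesdays and Wednesdays of each week.
Next Tuesday: August 13, 2024.
The following Wednesday is August 14, 2024.
Next Tuesday: August 20, 2024.
The following Wednesday is August 21, 2024.
The following Tuesday is August 27, 2024.
The following Wednesday is August 28, 2024.
The following Tuesday is September 3, 2024.

September 3, 2024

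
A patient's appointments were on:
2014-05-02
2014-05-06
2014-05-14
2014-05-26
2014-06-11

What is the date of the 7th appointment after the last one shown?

2015-01-21

The spacing grows by 4 each time: 4, 8, 12, 16 days.
Next gap: 20 days. 2014-06-11 + 20 days = 2014-07-01.
Next gap: 24 days. 2014-07-01 + 24 days = 2014-07-25.
Next gap: 28 days. 2014-07-25 + 28 days = 2014-08-22.
Next gap: 32 days. 2014-08-22 + 32 days = 2014-09-23.
Next gap: 36 days. 2014-09-23 + 36 days = 2014-10-29.
Next gap: 40 days. 2014-10-29 + 40 days = 2014-12-08.
Next gap: 44 days. 2014-12-08 + 44 days = 2015-01-21.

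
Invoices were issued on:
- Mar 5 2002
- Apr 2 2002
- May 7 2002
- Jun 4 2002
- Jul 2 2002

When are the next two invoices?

Gaps: 28, 35, 28, 28 days — a mix of 28 and 35. Every date is a Tuesday.
Each is the 1st Tuesday of its month.
August 2002 — 1st Tuesday is Aug 6 2002.
September 2002 — 1st Tuesday is Sep 3 2002.

Aug 6 2002, Sep 3 2002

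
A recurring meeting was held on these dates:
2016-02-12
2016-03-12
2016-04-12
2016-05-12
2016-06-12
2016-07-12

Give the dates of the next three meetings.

Each date is the 12th; the gaps (29, 31, 30, 31, 30) track the month lengths.
The rule is the 12th of each month.
August 2016: 2016-08-12.
September 2016: 2016-09-12.
October 2016: 2016-10-12.

2016-08-12, 2016-09-12, 2016-10-12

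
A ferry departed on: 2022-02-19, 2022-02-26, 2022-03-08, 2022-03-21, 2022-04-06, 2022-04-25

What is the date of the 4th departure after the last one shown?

Gaps: 7, 10, 13, 16, 19 days — each gap is 3 larger than the previous one.
Next gap: 22 days. 2022-04-25 + 22 days = 2022-05-17.
Next gap: 25 days. 2022-05-17 + 25 days = 2022-06-11.
Next gap: 28 days. 2022-06-11 + 28 days = 2022-07-09.
Next gap: 31 days. 2022-07-09 + 31 days = 2022-08-09.

2022-08-09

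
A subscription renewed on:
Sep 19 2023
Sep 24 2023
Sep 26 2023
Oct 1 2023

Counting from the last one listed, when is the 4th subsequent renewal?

Oct 15 2023

The gap pattern 5, 2, 5 repeats every 2 events.
These are the Tuesdays and Sundays of each week.
The following Tuesday is Oct 3 2023.
Next Sunday: Oct 8 2023.
Next Tuesday: Oct 10 2023.
The following Sunday is Oct 15 2023.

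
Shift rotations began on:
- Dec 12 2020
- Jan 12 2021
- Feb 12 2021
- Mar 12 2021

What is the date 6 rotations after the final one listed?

Sep 12 2021

Each date is the 12th; the gaps (31, 31, 28) track the month lengths.
The rule is the 12th of each month.
Next: April 2021 → Apr 12 2021.
Next: May 2021 → May 12 2021.
Next: June 2021 → Jun 12 2021.
July 2021: Jul 12 2021.
August 2021: Aug 12 2021.
Next: September 2021 → Sep 12 2021.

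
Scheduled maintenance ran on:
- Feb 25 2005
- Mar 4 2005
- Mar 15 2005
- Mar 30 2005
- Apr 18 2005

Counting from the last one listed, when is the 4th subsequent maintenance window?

The spacing grows by 4 each time: 7, 11, 15, 19 days.
Next gap: 23 days. Apr 18 2005 + 23 days = May 11 2005.
Next gap: 27 days. May 11 2005 + 27 days = Jun 7 2005.
Next gap: 31 days. Jun 7 2005 + 31 days = Jul 8 2005.
Next gap: 35 days. Jul 8 2005 + 35 days = Aug 12 2005.

Aug 12 2005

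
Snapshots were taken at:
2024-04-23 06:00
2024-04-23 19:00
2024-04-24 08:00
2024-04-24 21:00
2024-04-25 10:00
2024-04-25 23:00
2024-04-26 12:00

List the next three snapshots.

The interval is a steady 13 hours (13, 13, 13, 13, 13, 13).
2024-04-26 12:00 + 13 h = 2024-04-27 01:00.
2024-04-27 01:00 + 13 h = 2024-04-27 14:00.
2024-04-27 14:00 + 13 h = 2024-04-28 03:00.

2024-04-27 01:00, 2024-04-27 14:00, 2024-04-28 03:00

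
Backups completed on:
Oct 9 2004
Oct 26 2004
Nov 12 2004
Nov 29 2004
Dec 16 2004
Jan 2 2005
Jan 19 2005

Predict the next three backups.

Feb 5 2005, Feb 22 2005, Mar 11 2005

Every event comes 17 days after the last (17, 17, 17, 17, 17, 17).
Jan 19 2005 + 17 days = Feb 5 2005.
Feb 5 2005 + 17 days = Feb 22 2005.
Feb 22 2005 + 17 days = Mar 11 2005.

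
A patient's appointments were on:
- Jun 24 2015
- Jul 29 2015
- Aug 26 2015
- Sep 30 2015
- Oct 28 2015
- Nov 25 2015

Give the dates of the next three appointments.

Every date is a Wednesday; gaps 35, 28, 35, 28, 28 days.
Each is the last Wednesday of its month (at least one falls on the 29th or later, ruling out '4th Wednesday').
Last Wednesday of December 2015: Dec 30 2015.
January 2016 ends with Wednesday Jan 27 2016.
Last Wednesday of February 2016: Feb 24 2016.

Dec 30 2015, Jan 27 2016, Feb 24 2016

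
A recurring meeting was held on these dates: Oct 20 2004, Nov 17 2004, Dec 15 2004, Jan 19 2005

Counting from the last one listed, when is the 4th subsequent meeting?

These are Wednesdays at 28- or 35-day spacing (28, 28, 35).
The pattern: 3rd Wednesday of the month.
February 2005 — 3rd Wednesday is Feb 16 2005.
March 2005 — 3rd Wednesday is Mar 16 2005.
April 2005 — 3rd Wednesday is Apr 20 2005.
May 2005 — 3rd Wednesday is May 18 2005.

May 18 2005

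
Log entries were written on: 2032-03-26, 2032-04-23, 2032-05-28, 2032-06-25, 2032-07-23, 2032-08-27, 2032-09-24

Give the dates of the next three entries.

All dates are Fridays, 28, 35, 28, 28, 35, 28 days apart.
Specifically, the 4th Friday of each month.
October 2032 — 4th Friday is 2032-10-22.
November 2032 — 4th Friday is 2032-11-26.
4th Friday of December 2032: 2032-12-24.

2032-10-22, 2032-11-26, 2032-12-24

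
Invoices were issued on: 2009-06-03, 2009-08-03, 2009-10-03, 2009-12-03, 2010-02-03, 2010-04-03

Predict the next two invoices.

Gaps: 61, 61, 61, 62, 59 days — not constant. Every event is on the 3rd of the month.
Pattern: the 3rd of every 2 months.
Next: June 2010 → 2010-06-03.
Next: August 2010 → 2010-08-03.

2010-06-03, 2010-08-03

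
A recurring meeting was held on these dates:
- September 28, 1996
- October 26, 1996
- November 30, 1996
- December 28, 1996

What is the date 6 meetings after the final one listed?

June 28, 1997

Every date is a Saturday; gaps 28, 35, 28 days.
Each is the last Saturday of its month (at least one falls on the 29th or later, ruling out '4th Saturday').
Last Saturday of January 1997: January 25, 1997.
February 1997 ends with Saturday February 22, 1997.
March 1997 ends with Saturday March 29, 1997.
Last Saturday of April 1997: April 26, 1997.
Last Saturday of May 1997: May 31, 1997.
June 1997 ends with Saturday June 28, 1997.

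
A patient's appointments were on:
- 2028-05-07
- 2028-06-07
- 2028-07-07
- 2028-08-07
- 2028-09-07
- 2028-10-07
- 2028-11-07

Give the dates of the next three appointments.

2028-12-07, 2029-01-07, 2029-02-07

The day-of-month is always 7 (31, 30, 31, 31, 30, 31 days between events).
So this recurs on the 7th of each month.
Next: December 2028 → 2028-12-07.
January 2029: 2029-01-07.
February 2029: 2029-02-07.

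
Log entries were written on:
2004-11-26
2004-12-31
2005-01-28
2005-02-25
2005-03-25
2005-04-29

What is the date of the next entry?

2005-05-27

These are Fridays with 35, 28, 28, 28, 35-day gaps.
Each is the final Friday of its month — 2004-12-31 is past the 28th, so '4th Friday' doesn't fit.
Last Friday of May 2005: 2005-05-27.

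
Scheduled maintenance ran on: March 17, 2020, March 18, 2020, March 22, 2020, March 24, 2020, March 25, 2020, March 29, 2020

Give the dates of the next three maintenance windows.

March 31, 2020; April 1, 2020; April 5, 2020

Gaps: 1, 4, 2, 1, 4 days — not constant, but cyclic with period 3.
The events fall on every Tuesday, Wednesday and Sunday.
The following Tuesday is March 31, 2020.
The following Wednesday is April 1, 2020.
The following Sunday is April 5, 2020.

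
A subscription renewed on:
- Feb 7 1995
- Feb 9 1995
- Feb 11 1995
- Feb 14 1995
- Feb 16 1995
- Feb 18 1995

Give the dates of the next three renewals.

Gaps: 2, 2, 3, 2, 2 days — not constant, but cyclic with period 3.
The events fall on every Tuesday, Thursday and Saturday.
The following Tuesday is Feb 21 1995.
Next Thursday: Feb 23 1995.
Next Saturday: Feb 25 1995.

Feb 21 1995, Feb 23 1995, Feb 25 1995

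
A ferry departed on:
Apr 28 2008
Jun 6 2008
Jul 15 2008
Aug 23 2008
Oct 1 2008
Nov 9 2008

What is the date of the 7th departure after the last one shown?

Gaps between consecutive events: 39, 39, 39, 39, 39 days — a constant 39-day interval.
Nov 9 2008 + 39 days = Dec 18 2008.
Dec 18 2008 + 39 days = Jan 26 2009.
Jan 26 2009 + 39 days = Mar 6 2009.
Mar 6 2009 + 39 days = Apr 14 2009.
Apr 14 2009 + 39 days = May 23 2009.
May 23 2009 + 39 days = Jul 1 2009.
Jul 1 2009 + 39 days = Aug 9 2009.

Aug 9 2009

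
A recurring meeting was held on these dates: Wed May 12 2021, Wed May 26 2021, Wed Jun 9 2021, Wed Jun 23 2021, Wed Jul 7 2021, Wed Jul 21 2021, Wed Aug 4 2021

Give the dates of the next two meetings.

Every event comes 14 days after the last (14, 14, 14, 14, 14, 14).
Wed Aug 4 2021 + 14 days = Wed Aug 18 2021.
Wed Aug 18 2021 + 14 days = Wed Sep 1 2021.

Wed Aug 18 2021, Wed Sep 1 2021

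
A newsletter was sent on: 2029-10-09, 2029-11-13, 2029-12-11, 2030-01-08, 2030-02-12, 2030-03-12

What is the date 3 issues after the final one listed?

2030-06-11

These are Tuesdays at 28- or 35-day spacing (35, 28, 28, 35, 28).
The pattern: 2nd Tuesday of the month.
April 2030 — 2nd Tuesday is 2030-04-09.
2nd Tuesday of May 2030: 2030-05-14.
2nd Tuesday of June 2030: 2030-06-11.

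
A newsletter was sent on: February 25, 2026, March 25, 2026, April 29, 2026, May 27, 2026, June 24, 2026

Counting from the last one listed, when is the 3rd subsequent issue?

All Wednesdays; the gaps (28, 35, 28, 28) vary with month length.
This is the last Wednesday of each month.
July 2026 ends with Wednesday July 29, 2026.
Last Wednesday of August 2026: August 26, 2026.
September 2026 ends with Wednesday September 30, 2026.

September 30, 2026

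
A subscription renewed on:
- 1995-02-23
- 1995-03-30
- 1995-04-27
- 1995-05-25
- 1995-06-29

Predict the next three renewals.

All Thursdays; the gaps (35, 28, 28, 35) vary with month length.
This is the last Thursday of each month.
Last Thursday of July 1995: 1995-07-27.
Last Thursday of August 1995: 1995-08-31.
Last Thursday of September 1995: 1995-09-28.

1995-07-27, 1995-08-31, 1995-09-28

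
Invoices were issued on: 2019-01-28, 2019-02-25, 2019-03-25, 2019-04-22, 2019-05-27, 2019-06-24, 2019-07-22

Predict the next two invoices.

2019-08-26, 2019-09-23

Gaps: 28, 28, 28, 35, 28, 28 days — a mix of 28 and 35. Every date is a Monday.
Each is the 4th Monday of its month.
August 2019 — 4th Monday is 2019-08-26.
September 2019 — 4th Monday is 2019-09-23.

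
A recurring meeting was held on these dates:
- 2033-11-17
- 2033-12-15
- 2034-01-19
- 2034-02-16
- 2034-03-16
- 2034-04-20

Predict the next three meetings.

2034-05-18, 2034-06-15, 2034-07-20

Gaps: 28, 35, 28, 28, 35 days — a mix of 28 and 35. Every date is a Thursday.
Each is the 3rd Thursday of its month.
3rd Thursday of May 2034: 2034-05-18.
3rd Thursday of June 2034: 2034-06-15.
3rd Thursday of July 2034: 2034-07-20.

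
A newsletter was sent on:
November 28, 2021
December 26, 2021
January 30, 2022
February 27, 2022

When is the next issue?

Every date is a Sunday; gaps 28, 35, 28 days.
Each is the last Sunday of its month (at least one falls on the 29th or later, ruling out '4th Sunday').
March 2022 ends with Sunday March 27, 2022.

March 27, 2022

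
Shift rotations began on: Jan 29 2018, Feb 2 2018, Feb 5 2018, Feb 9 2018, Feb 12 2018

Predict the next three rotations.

Every event lands on a Monday or Friday (gaps cycle 4, 3, 4, 3).
So the schedule is: every Monday and Friday.
The following Friday is Feb 16 2018.
The following Monday is Feb 19 2018.
The following Friday is Feb 23 2018.

Feb 16 2018, Feb 19 2018, Feb 23 2018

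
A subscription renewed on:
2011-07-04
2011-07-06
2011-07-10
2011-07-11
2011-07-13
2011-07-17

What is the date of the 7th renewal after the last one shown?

2011-08-01

Gaps: 2, 4, 1, 2, 4 days — not constant, but cyclic with period 3.
The events fall on every Monday, Wednesday and Sunday.
Next Monday: 2011-07-18.
The following Wednesday is 2011-07-20.
Next Sunday: 2011-07-24.
The following Monday is 2011-07-25.
The following Wednesday is 2011-07-27.
Next Sunday: 2011-07-31.
Next Monday: 2011-08-01.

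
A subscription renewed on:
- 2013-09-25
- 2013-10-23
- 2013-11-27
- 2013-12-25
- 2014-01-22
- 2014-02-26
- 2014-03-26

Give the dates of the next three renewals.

2014-04-23, 2014-05-28, 2014-06-25

Gaps: 28, 35, 28, 28, 35, 28 days — a mix of 28 and 35. Every date is a Wednesday.
Each is the 4th Wednesday of its month.
4th Wednesday of April 2014: 2014-04-23.
4th Wednesday of May 2014: 2014-05-28.
4th Wednesday of June 2014: 2014-06-25.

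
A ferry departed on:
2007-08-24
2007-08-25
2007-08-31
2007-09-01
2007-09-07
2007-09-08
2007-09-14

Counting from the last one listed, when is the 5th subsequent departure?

Every event lands on a Friday or Saturday (gaps cycle 1, 6, 1, 6, 1, 6).
So the schedule is: every Friday and Saturday.
Next Saturday: 2007-09-15.
Next Friday: 2007-09-21.
Next Saturday: 2007-09-22.
The following Friday is 2007-09-28.
Next Saturday: 2007-09-29.

2007-09-29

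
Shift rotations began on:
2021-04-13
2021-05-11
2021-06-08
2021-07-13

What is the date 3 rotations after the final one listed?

Gaps: 28, 28, 35 days — a mix of 28 and 35. Every date is a Tuesday.
Each is the 2nd Tuesday of its month.
August 2021 — 2nd Tuesday is 2021-08-10.
2nd Tuesday of September 2021: 2021-09-14.
2nd Tuesday of October 2021: 2021-10-12.

2021-10-12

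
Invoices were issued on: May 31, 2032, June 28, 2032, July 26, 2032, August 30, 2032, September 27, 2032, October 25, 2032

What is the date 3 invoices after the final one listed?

January 31, 2033

All Mondays; the gaps (28, 28, 35, 28, 28) vary with month length.
This is the last Monday of each month.
November 2032 ends with Monday November 29, 2032.
December 2032 ends with Monday December 27, 2032.
Last Monday of January 2033: January 31, 2033.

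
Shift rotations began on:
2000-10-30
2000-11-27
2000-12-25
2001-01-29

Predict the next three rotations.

Every date is a Monday; gaps 28, 28, 35 days.
Each is the last Monday of its month (at least one falls on the 29th or later, ruling out '4th Monday').
Last Monday of February 2001: 2001-02-26.
March 2001 ends with Monday 2001-03-26.
April 2001 ends with Monday 2001-04-30.

2001-02-26, 2001-03-26, 2001-04-30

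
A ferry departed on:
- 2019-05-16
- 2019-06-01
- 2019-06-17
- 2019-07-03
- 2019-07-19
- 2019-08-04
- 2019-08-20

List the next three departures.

Gaps between consecutive events: 16, 16, 16, 16, 16, 16 days — a constant 16-day interval.
2019-08-20 + 16 days = 2019-09-05.
2019-09-05 + 16 days = 2019-09-21.
2019-09-21 + 16 days = 2019-10-07.

2019-09-05, 2019-09-21, 2019-10-07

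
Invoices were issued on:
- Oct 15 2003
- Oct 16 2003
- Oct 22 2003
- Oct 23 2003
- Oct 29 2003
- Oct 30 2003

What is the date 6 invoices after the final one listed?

Nov 20 2003

The gap pattern 1, 6, 1, 6, 1 repeats every 2 events.
These are the Wednesdays and Thursdays of each week.
Next Wednesday: Nov 5 2003.
Next Thursday: Nov 6 2003.
The following Wednesday is Nov 12 2003.
The following Thursday is Nov 13 2003.
Next Wednesday: Nov 19 2003.
Next Thursday: Nov 20 2003.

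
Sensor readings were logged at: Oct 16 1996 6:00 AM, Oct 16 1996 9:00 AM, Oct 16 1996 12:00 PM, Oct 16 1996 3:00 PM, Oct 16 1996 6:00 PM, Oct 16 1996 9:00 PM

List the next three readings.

Gaps: 3, 3, 3, 3, 3 hours — each event is 3 hours after the previous one.
Oct 16 1996 9:00 PM + 3 h = Oct 17 1996 12:00 AM.
Oct 17 1996 12:00 AM + 3 h = Oct 17 1996 3:00 AM.
Oct 17 1996 3:00 AM + 3 h = Oct 17 1996 6:00 AM.

Oct 17 1996 12:00 AM, Oct 17 1996 3:00 AM, Oct 17 1996 6:00 AM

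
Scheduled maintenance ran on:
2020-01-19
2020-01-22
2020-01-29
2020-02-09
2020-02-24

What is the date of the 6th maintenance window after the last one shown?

2020-08-16

Intervals are 3, 7, 11, 15 days — an arithmetic progression with common difference 4.
Next gap: 19 days. 2020-02-24 + 19 days = 2020-03-14.
Next gap: 23 days. 2020-03-14 + 23 days = 2020-04-06.
Next gap: 27 days. 2020-04-06 + 27 days = 2020-05-03.
Next gap: 31 days. 2020-05-03 + 31 days = 2020-06-03.
Next gap: 35 days. 2020-06-03 + 35 days = 2020-07-08.
Next gap: 39 days. 2020-07-08 + 39 days = 2020-08-16.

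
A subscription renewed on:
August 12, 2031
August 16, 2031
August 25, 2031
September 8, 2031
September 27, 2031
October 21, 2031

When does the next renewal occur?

Intervals are 4, 9, 14, 19, 24 days — an arithmetic progression with common difference 5.
Next gap: 29 days. October 21, 2031 + 29 days = November 19, 2031.

November 19, 2031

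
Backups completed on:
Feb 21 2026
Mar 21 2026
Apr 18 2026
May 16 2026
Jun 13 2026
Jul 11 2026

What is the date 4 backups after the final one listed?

Oct 31 2026

Gaps between consecutive events: 28, 28, 28, 28, 28 days — a constant 28-day interval.
Jul 11 2026 + 28 days = Aug 8 2026.
Aug 8 2026 + 28 days = Sep 5 2026.
Sep 5 2026 + 28 days = Oct 3 2026.
Oct 3 2026 + 28 days = Oct 31 2026.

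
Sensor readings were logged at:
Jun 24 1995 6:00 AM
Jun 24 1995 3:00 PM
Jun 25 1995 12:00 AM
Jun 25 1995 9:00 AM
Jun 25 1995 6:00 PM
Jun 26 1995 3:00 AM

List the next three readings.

Jun 26 1995 12:00 PM, Jun 26 1995 9:00 PM, Jun 27 1995 6:00 AM

Gaps: 9, 9, 9, 9, 9 hours — each event is 9 hours after the previous one.
Jun 26 1995 3:00 AM + 9 h = Jun 26 1995 12:00 PM.
Jun 26 1995 12:00 PM + 9 h = Jun 26 1995 9:00 PM.
Jun 26 1995 9:00 PM + 9 h = Jun 27 1995 6:00 AM.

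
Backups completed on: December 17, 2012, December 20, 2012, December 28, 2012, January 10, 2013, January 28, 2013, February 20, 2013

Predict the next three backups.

March 20, 2013; April 22, 2013; May 30, 2013

The spacing grows by 5 each time: 3, 8, 13, 18, 23 days.
Next gap: 28 days. February 20, 2013 + 28 days = March 20, 2013.
Next gap: 33 days. March 20, 2013 + 33 days = April 22, 2013.
Next gap: 38 days. April 22, 2013 + 38 days = May 30, 2013.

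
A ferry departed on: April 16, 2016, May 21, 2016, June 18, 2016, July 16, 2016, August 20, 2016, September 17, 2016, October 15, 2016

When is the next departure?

These are Saturdays at 28- or 35-day spacing (35, 28, 28, 35, 28, 28).
The pattern: 3rd Saturday of the month.
3rd Saturday of November 2016: November 19, 2016.

November 19, 2016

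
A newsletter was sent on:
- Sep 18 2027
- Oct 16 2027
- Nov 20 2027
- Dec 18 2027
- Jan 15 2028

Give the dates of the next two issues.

All dates are Saturdays, 28, 35, 28, 28 days apart.
Specifically, the 3rd Saturday of each month.
February 2028 — 3rd Saturday is Feb 19 2028.
March 2028 — 3rd Saturday is Mar 18 2028.

Feb 19 2028, Mar 18 2028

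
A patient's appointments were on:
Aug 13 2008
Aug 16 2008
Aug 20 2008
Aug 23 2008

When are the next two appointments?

Every event lands on a Wednesday or Saturday (gaps cycle 3, 4, 3).
So the schedule is: every Wednesday and Saturday.
Next Wednesday: Aug 27 2008.
The following Saturday is Aug 30 2008.

Aug 27 2008, Aug 30 2008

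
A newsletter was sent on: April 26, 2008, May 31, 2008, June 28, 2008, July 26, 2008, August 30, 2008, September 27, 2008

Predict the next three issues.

All Saturdays; the gaps (35, 28, 28, 35, 28) vary with month length.
This is the last Saturday of each month.
October 2008 ends with Saturday October 25, 2008.
November 2008 ends with Saturday November 29, 2008.
Last Saturday of December 2008: December 27, 2008.

October 25, 2008; November 29, 2008; December 27, 2008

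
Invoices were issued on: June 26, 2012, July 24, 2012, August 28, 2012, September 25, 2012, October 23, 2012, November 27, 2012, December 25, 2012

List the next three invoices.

January 22, 2013; February 26, 2013; March 26, 2013

All dates are Tuesdays, 28, 35, 28, 28, 35, 28 days apart.
Specifically, the 4th Tuesday of each month.
January 2013 — 4th Tuesday is January 22, 2013.
February 2013 — 4th Tuesday is February 26, 2013.
4th Tuesday of March 2013: March 26, 2013.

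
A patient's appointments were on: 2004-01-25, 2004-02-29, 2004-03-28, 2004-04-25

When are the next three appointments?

Every date is a Sunday; gaps 35, 28, 28 days.
Each is the last Sunday of its month (at least one falls on the 29th or later, ruling out '4th Sunday').
May 2004 ends with Sunday 2004-05-30.
Last Sunday of June 2004: 2004-06-27.
July 2004 ends with Sunday 2004-07-25.

2004-05-30, 2004-06-27, 2004-07-25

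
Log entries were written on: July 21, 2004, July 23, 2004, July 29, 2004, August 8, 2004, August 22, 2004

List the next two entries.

Intervals are 2, 6, 10, 14 days — an arithmetic progression with common difference 4.
Next gap: 18 days. August 22, 2004 + 18 days = September 9, 2004.
Next gap: 22 days. September 9, 2004 + 22 days = October 1, 2004.

September 9, 2004; October 1, 2004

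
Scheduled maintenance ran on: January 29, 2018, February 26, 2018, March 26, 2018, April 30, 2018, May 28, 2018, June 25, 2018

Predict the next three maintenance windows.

All Mondays; the gaps (28, 28, 35, 28, 28) vary with month length.
This is the last Monday of each month.
Last Monday of July 2018: July 30, 2018.
August 2018 ends with Monday August 27, 2018.
Last Monday of September 2018: September 24, 2018.

July 30, 2018; August 27, 2018; September 24, 2018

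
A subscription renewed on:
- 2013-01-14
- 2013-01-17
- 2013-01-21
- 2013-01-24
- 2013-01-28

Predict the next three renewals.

2013-01-31, 2013-02-04, 2013-02-07

The gap pattern 3, 4, 3, 4 repeats every 2 events.
These are the Mondays and Thursdays of each week.
Next Thursday: 2013-01-31.
Next Monday: 2013-02-04.
Next Thursday: 2013-02-07.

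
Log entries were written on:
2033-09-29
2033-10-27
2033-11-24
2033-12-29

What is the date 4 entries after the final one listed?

2034-04-27

These are Thursdays with 28, 28, 35-day gaps.
Each is the final Thursday of its month — 2033-09-29 is past the 28th, so '4th Thursday' doesn't fit.
Last Thursday of January 2034: 2034-01-26.
Last Thursday of February 2034: 2034-02-23.
Last Thursday of March 2034: 2034-03-30.
Last Thursday of April 2034: 2034-04-27.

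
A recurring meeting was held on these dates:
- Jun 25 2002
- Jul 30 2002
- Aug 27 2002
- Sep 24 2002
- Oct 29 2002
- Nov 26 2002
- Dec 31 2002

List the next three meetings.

These are Tuesdays with 35, 28, 28, 35, 28, 35-day gaps.
Each is the final Tuesday of its month — Jul 30 2002 is past the 28th, so '4th Tuesday' doesn't fit.
January 2003 ends with Tuesday Jan 28 2003.
Last Tuesday of February 2003: Feb 25 2003.
March 2003 ends with Tuesday Mar 25 2003.

Jan 28 2003, Feb 25 2003, Mar 25 2003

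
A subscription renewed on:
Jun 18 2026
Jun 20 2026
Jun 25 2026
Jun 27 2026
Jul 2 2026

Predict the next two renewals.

Jul 4 2026, Jul 9 2026

The gap pattern 2, 5, 2, 5 repeats every 2 events.
These are the Thursdays and Saturdays of each week.
The following Saturday is Jul 4 2026.
The following Thursday is Jul 9 2026.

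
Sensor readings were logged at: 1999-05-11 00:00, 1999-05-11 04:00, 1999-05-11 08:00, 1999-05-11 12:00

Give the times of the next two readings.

1999-05-11 16:00, 1999-05-11 20:00

The interval is a steady 4 hours (4, 4, 4).
1999-05-11 12:00 + 4 h = 1999-05-11 16:00.
1999-05-11 16:00 + 4 h = 1999-05-11 20:00.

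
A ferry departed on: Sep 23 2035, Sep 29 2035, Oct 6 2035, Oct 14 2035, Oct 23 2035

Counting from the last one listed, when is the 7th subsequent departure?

Intervals are 6, 7, 8, 9 days — an arithmetic progression with common difference 1.
Next gap: 10 days. Oct 23 2035 + 10 days = Nov 2 2035.
Next gap: 11 days. Nov 2 2035 + 11 days = Nov 13 2035.
Next gap: 12 days. Nov 13 2035 + 12 days = Nov 25 2035.
Next gap: 13 days. Nov 25 2035 + 13 days = Dec 8 2035.
Next gap: 14 days. Dec 8 2035 + 14 days = Dec 22 2035.
Next gap: 15 days. Dec 22 2035 + 15 days = Jan 6 2036.
Next gap: 16 days. Jan 6 2036 + 16 days = Jan 22 2036.

Jan 22 2036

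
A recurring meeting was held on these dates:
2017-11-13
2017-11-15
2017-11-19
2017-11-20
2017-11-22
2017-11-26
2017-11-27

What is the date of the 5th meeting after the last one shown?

Gaps: 2, 4, 1, 2, 4, 1 days — not constant, but cyclic with period 3.
The events fall on every Monday, Wednesday and Sunday.
The following Wednesday is 2017-11-29.
The following Sunday is 2017-12-03.
Next Monday: 2017-12-04.
The following Wednesday is 2017-12-06.
Next Sunday: 2017-12-10.

2017-12-10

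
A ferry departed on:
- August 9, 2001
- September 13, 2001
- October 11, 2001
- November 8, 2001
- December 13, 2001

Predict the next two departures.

January 10, 2002; February 14, 2002

These are Thursdays at 28- or 35-day spacing (35, 28, 28, 35).
The pattern: 2nd Thursday of the month.
2nd Thursday of January 2002: January 10, 2002.
February 2002 — 2nd Thursday is February 14, 2002.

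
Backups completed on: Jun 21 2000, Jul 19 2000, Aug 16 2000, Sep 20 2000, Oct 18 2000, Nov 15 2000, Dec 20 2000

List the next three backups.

These are Wednesdays at 28- or 35-day spacing (28, 28, 35, 28, 28, 35).
The pattern: 3rd Wednesday of the month.
January 2001 — 3rd Wednesday is Jan 17 2001.
February 2001 — 3rd Wednesday is Feb 21 2001.
March 2001 — 3rd Wednesday is Mar 21 2001.

Jan 17 2001, Feb 21 2001, Mar 21 2001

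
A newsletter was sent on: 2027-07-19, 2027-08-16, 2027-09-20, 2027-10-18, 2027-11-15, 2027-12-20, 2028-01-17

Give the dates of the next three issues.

2028-02-21, 2028-03-20, 2028-04-17

Gaps: 28, 35, 28, 28, 35, 28 days — a mix of 28 and 35. Every date is a Monday.
Each is the 3rd Monday of its month.
February 2028 — 3rd Monday is 2028-02-21.
3rd Monday of March 2028: 2028-03-20.
3rd Monday of April 2028: 2028-04-17.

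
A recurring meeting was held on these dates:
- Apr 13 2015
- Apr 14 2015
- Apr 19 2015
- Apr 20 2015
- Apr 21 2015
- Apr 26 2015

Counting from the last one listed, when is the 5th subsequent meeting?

Every event lands on a Monday or Tuesday or Sunday (gaps cycle 1, 5, 1, 1, 5).
So the schedule is: every Monday, Tuesday and Sunday.
Next Monday: Apr 27 2015.
The following Tuesday is Apr 28 2015.
Next Sunday: May 3 2015.
The following Monday is May 4 2015.
Next Tuesday: May 5 2015.

May 5 2015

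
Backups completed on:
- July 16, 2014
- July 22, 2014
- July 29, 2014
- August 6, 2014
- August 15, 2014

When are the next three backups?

August 25, 2014; September 5, 2014; September 17, 2014

Gaps: 6, 7, 8, 9 days — each gap is 1 larger than the previous one.
Next gap: 10 days. August 15, 2014 + 10 days = August 25, 2014.
Next gap: 11 days. August 25, 2014 + 11 days = September 5, 2014.
Next gap: 12 days. September 5, 2014 + 12 days = September 17, 2014.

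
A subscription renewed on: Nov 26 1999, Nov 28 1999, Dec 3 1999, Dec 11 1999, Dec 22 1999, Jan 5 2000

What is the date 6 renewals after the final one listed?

Gaps: 2, 5, 8, 11, 14 days — each gap is 3 larger than the previous one.
Next gap: 17 days. Jan 5 2000 + 17 days = Jan 22 2000.
Next gap: 20 days. Jan 22 2000 + 20 days = Feb 11 2000.
Next gap: 23 days. Feb 11 2000 + 23 days = Mar 5 2000.
Next gap: 26 days. Mar 5 2000 + 26 days = Mar 31 2000.
Next gap: 29 days. Mar 31 2000 + 29 days = Apr 29 2000.
Next gap: 32 days. Apr 29 2000 + 32 days = May 31 2000.

May 31 2000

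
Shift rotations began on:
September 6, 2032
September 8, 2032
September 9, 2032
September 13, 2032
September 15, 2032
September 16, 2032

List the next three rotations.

Gaps: 2, 1, 4, 2, 1 days — not constant, but cyclic with period 3.
The events fall on every Monday, Wednesday and Thursday.
The following Monday is September 20, 2032.
Next Wednesday: September 22, 2032.
Next Thursday: September 23, 2032.

September 20, 2032; September 22, 2032; September 23, 2032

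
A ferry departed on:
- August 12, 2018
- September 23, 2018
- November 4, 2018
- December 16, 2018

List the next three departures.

January 27, 2019; March 10, 2019; April 21, 2019

The spacing is 42, 42, 42 days — always 42 days.
December 16, 2018 + 42 days = January 27, 2019.
January 27, 2019 + 42 days = March 10, 2019.
March 10, 2019 + 42 days = April 21, 2019.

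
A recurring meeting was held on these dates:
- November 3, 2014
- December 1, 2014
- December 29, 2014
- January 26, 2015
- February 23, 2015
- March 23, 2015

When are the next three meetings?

Gaps between consecutive events: 28, 28, 28, 28, 28 days — a constant 28-day interval.
March 23, 2015 + 28 days = April 20, 2015.
April 20, 2015 + 28 days = May 18, 2015.
May 18, 2015 + 28 days = June 15, 2015.

April 20, 2015; May 18, 2015; June 15, 2015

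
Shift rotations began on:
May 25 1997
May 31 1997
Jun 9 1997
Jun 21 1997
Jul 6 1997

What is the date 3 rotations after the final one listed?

Sep 7 1997

Gaps: 6, 9, 12, 15 days — each gap is 3 larger than the previous one.
Next gap: 18 days. Jul 6 1997 + 18 days = Jul 24 1997.
Next gap: 21 days. Jul 24 1997 + 21 days = Aug 14 1997.
Next gap: 24 days. Aug 14 1997 + 24 days = Sep 7 1997.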